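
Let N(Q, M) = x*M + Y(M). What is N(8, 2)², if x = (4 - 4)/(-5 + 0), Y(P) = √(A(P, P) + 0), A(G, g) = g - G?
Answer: 0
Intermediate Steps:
Y(P) = 0 (Y(P) = √((P - P) + 0) = √(0 + 0) = √0 = 0)
x = 0 (x = 0/(-5) = 0*(-⅕) = 0)
N(Q, M) = 0 (N(Q, M) = 0*M + 0 = 0 + 0 = 0)
N(8, 2)² = 0² = 0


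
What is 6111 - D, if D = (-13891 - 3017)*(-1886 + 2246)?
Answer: 6092991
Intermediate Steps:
D = -6086880 (D = -16908*360 = -6086880)
6111 - D = 6111 - 1*(-6086880) = 6111 + 6086880 = 6092991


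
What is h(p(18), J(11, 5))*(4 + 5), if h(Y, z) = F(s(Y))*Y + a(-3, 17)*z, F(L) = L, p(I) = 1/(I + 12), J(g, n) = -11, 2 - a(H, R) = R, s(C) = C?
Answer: 148501/100 ≈ 1485.0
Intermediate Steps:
a(H, R) = 2 - R
p(I) = 1/(12 + I)
h(Y, z) = Y² - 15*z (h(Y, z) = Y*Y + (2 - 1*17)*z = Y² + (2 - 17)*z = Y² - 15*z)
h(p(18), J(11, 5))*(4 + 5) = ((1/(12 + 18))² - 15*(-11))*(4 + 5) = ((1/30)² + 165)*9 = (1/900 + 165)*9 = (148501/900)*9 = 148501/100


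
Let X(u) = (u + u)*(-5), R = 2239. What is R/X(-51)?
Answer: 2239/510 ≈ 4.3902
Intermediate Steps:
X(u) = -10*u (X(u) = (2*u)*(-5) = -10*u)
R/X(-51) = 2239/((-10*(-51))) = 2239/510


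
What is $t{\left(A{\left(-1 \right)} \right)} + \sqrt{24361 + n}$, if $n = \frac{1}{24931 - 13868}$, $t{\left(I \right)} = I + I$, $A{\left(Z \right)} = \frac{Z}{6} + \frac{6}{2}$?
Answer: $\frac{17}{3} + \frac{4 \sqrt{186346377867}}{11063} \approx 161.75$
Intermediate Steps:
$A{\left(Z \right)} = 3 + \frac{Z}{6}$ ($A{\left(Z \right)} = Z \frac{1}{6} + 6 \cdot \frac{1}{2} = \frac{Z}{6} + 3 = 3 + \frac{Z}{6}$)
$t{\left(I \right)} = 2 I$
$n = \frac{1}{11063} \approx 9.0391 \cdot 10^{-5}$
$t{\left(A{\left(-1 \right)} \right)} + \sqrt{24361 + n} = 2 \left(3 + \frac{1}{6} \left(-1\right)\right) + \sqrt{24361 + \frac{1}{11063}} = 2 \left(3 - \frac{1}{6}\right) + \sqrt{\frac{269505744}{11063}} = 2 \cdot \frac{17}{6} + \frac{4 \sqrt{186346377867}}{11063} = \frac{17}{3} + \frac{4 \sqrt{186346377867}}{11063}$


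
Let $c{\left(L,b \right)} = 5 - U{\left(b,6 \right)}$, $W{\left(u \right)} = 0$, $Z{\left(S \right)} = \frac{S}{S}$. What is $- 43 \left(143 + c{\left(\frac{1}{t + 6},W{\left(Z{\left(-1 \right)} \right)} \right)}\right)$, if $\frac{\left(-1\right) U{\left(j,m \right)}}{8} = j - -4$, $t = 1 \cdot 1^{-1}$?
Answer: $-7740$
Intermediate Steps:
$Z{\left(S \right)} = 1$
$t = 1$ ($t = 1 \cdot 1 = 1$)
$U{\left(j,m \right)} = -32 - 8 j$ ($U{\left(j,m \right)} = - 8 \left(j - -4\right) = - 8 \left(j + 4\right) = - 8 \left(4 + j\right) = -32 - 8 j$)
$c{\left(L,b \right)} = 37 + 8 b$ ($c{\left(L,b \right)} = 5 - \left(-32 - 8 b\right) = 5 + \left(32 + 8 b\right) = 37 + 8 b$)
$- 43 \left(143 + c{\left(\frac{1}{t + 6},W{\left(Z{\left(-1 \right)} \right)} \right)}\right) = - 43 \left(143 + \left(37 + 8 \cdot 0\right)\right) = - 43 \left(143 + \left(37 + 0\right)\right) = - 43 \left(143 + 37\right) = \left(-43\right) 180 = -7740$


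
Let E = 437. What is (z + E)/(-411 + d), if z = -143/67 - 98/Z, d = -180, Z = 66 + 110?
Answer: -2560685/3484536 ≈ -0.73487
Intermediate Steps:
Z = 176
z = -15867/5896 (z = -143/67 - 98/176 = -143*1/67 - 98*1/176 = -143/67 - 49/88 = -15867/5896 ≈ -2.6911)
(z + E)/(-411 + d) = (-15867/5896 + 437)/(-411 - 180) = (2560685/5896)/(-591) = (2560685/5896)*(-1/591) = -2560685/3484536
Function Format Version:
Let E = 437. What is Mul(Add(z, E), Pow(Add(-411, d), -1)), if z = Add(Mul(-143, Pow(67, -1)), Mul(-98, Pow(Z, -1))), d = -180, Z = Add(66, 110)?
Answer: Rational(-2560685, 3484536) ≈ -0.73487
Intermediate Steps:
Z = 176
z = Rational(-15867, 5896) (z = Add(Mul(-143, Pow(67, -1)), Mul(-98, Pow(176, -1))) = Add(Mul(-143, Rational(1, 67)), Mul(-98, Rational(1, 176))) = Add(Rational(-143, 67), Rational(-49, 88)) = Rational(-15867, 5896) ≈ -2.6911)
Mul(Add(z, E), Pow(Add(-411, d), -1)) = Mul(Add(Rational(-15867, 5896), 437), Pow(Add(-411, -180), -1)) = Mul(Rational(2560685, 5896), Pow(-591, -1)) = Mul(Rational(2560685, 5896), Rational(-1, 591)) = Rational(-2560685, 3484536)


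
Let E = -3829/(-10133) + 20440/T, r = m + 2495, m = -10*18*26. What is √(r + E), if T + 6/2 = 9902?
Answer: 4*I*√1372474864866924498/100306567 ≈ 46.718*I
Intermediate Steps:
m = -4680 (m = -180*26 = -4680)
T = 9899 (T = -3 + 9902 = 9899)
r = -2185 (r = -4680 + 2495 = -2185)
E = 245021791/100306567 (E = -3829/(-10133) + 20440/9899 = -3829*(-1/10133) + 20440*(1/9899) = 3829/10133 + 20440/9899 = 245021791/100306567 ≈ 2.4427)
√(r + E) = √(-2185 + 245021791/100306567) = √(-218924827104/100306567) = 4*I*√1372474864866924498/100306567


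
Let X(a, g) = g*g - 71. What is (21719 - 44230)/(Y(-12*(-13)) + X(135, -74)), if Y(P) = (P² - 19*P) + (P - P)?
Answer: -22511/26777 ≈ -0.84068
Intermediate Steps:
X(a, g) = -71 + g² (X(a, g) = g² - 71 = -71 + g²)
Y(P) = P² - 19*P (Y(P) = (P² - 19*P) + 0 = P² - 19*P)
(21719 - 44230)/(Y(-12*(-13)) + X(135, -74)) = (21719 - 44230)/((-12*(-13))*(-19 - 12*(-13)) + (-71 + (-74)²)) = -22511/(156*(-19 + 156) + (-71 + 5476)) = -22511/(156*137 + 5405) = -22511/(21372 + 5405) = -22511/26777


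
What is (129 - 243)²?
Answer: 12996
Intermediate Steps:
(129 - 243)² = (-114)² = 12996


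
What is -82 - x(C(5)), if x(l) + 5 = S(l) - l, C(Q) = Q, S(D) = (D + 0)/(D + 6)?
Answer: -797/11 ≈ -72.455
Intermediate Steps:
S(D) = D/(6 + D)
x(l) = -5 - l + l/(6 + l) (x(l) = -5 + (l/(6 + l) - l) = -5 + (-l + l/(6 + l)) = -5 - l + l/(6 + l))
-82 - x(C(5)) = -82 - (5 - (5 + 5)*(6 + 5))/(6 + 5) = -82 - (5 - 1*10*11)/11 = -82 - (5 - 110)/11 = -82 - (-105)/11 = -82 - 1*(-105/11) = -82 + 105/11 = -797/11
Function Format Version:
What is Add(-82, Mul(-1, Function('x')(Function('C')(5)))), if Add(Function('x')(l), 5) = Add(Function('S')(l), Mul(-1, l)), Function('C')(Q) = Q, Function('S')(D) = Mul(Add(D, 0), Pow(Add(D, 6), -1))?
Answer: Rational(-797, 11) ≈ -72.455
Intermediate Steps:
Function('S')(D) = Mul(D, Pow(Add(6, D), -1))
Function('x')(l) = Add(-5, Mul(-1, l), Mul(l, Pow(Add(6, l), -1))) (Function('x')(l) = Add(-5, Add(Mul(l, Pow(Add(6, l), -1)), Mul(-1, l))) = Add(-5, Add(Mul(-1, l), Mul(l, Pow(Add(6, l), -1)))) = Add(-5, Mul(-1, l), Mul(l, Pow(Add(6, l), -1))))
Add(-82, Mul(-1, Function('x')(Function('C')(5)))) = Add(-82, Mul(-1, Mul(Pow(Add(6, 5), -1), Add(5, Mul(-1, Add(5, 5), Add(6, 5)))))) = Add(-82, Mul(-1, Mul(Pow(11, -1), Add(5, Mul(-1, 10, 11))))) = Add(-82, Mul(-1, Mul(Rational(1, 11), Add(5, -110)))) = Add(-82, Mul(-1, Mul(Rational(1, 11), -105))) = Add(-82, Mul(-1, Rational(-105, 11))) = Add(-82, Rational(105, 11)) = Rational(-797, 11)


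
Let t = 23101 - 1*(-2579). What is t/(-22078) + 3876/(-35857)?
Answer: -503191044/395825423 ≈ -1.2712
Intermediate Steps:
t = 25680 (t = 23101 + 2579 = 25680)
t/(-22078) + 3876/(-35857) = 25680/(-22078) + 3876/(-35857) = 25680*(-1/22078) + 3876*(-1/35857) = -12840/11039 - 3876/35857 = -503191044/395825423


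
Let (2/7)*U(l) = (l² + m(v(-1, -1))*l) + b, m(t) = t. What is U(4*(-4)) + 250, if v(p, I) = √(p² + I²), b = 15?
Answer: 2397/2 - 56*√2 ≈ 1119.3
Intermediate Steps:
v(p, I) = √(I² + p²)
U(l) = 105/2 + 7*l²/2 + 7*l*√2/2 (U(l) = 7*((l² + √((-1)² + (-1)²)*l) + 15)/2 = 7*((l² + √(1 + 1)*l) + 15)/2 = 7*((l² + √2*l) + 15)/2 = 7*((l² + l*√2) + 15)/2 = 7*(15 + l² + l*√2)/2 = 105/2 + 7*l²/2 + 7*l*√2/2)
U(4*(-4)) + 250 = (105/2 + 7*(4*(-4))²/2 + 7*(4*(-4))*√2/2) + 250 = (105/2 + (7/2)*(-16)² + (7/2)*(-16)*√2) + 250 = (105/2 + (7/2)*256 - 56*√2) + 250 = (105/2 + 896 - 56*√2) + 250 = (1897/2 - 56*√2) + 250 = 2397/2 - 56*√2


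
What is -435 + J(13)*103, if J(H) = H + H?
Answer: 2243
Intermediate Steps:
J(H) = 2*H
-435 + J(13)*103 = -435 + (2*13)*103 = -435 + 26*103 = -435 + 2678 = 2243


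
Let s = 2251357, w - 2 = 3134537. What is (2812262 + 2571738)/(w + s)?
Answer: 673000/673237 ≈ 0.99965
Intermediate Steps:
w = 3134539 (w = 2 + 3134537 = 3134539)
(2812262 + 2571738)/(w + s) = (2812262 + 2571738)/(3134539 + 2251357) = 5384000/5385896 = 5384000*(1/5385896) = 673000/673237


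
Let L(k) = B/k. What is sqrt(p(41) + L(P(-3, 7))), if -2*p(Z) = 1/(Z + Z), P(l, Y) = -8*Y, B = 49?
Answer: 17*I*sqrt(82)/164 ≈ 0.93867*I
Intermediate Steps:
L(k) = 49/k
p(Z) = -1/(4*Z) (p(Z) = -1/(2*(Z + Z)) = -1/(2*Z)/2 = -1/(4*Z))
sqrt(p(41) + L(P(-3, 7))) = sqrt(-1/4/41 + 49/((-8*7))) = sqrt(-1/4*1/41 + 49/(-56)) = sqrt(-1/164 + 49*(-1/56)) = sqrt(-1/164 - 7/8) = sqrt(-289/328) = 17*I*sqrt(82)/164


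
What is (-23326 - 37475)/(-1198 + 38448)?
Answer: -60801/37250 ≈ -1.6322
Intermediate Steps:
(-23326 - 37475)/(-1198 + 38448) = -60801/37250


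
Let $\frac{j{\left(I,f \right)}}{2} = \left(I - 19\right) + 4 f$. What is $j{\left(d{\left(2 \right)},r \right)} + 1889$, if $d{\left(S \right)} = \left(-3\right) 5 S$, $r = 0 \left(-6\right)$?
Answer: $1791$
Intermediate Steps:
$r = 0$
$d{\left(S \right)} = - 15 S$
$j{\left(I,f \right)} = -38 + 2 I + 8 f$ ($j{\left(I,f \right)} = 2 \left(\left(I - 19\right) + 4 f\right) = 2 \left(\left(-19 + I\right) + 4 f\right) = 2 \left(-19 + I + 4 f\right) = -38 + 2 I + 8 f$)
$j{\left(d{\left(2 \right)},r \right)} + 1889 = \left(-38 + 2 \left(\left(-15\right) 2\right) + 8 \cdot 0\right) + 1889 = \left(-38 + 2 \left(-30\right) + 0\right) + 1889 = \left(-38 - 60 + 0\right) + 1889 = -98 + 1889 = 1791$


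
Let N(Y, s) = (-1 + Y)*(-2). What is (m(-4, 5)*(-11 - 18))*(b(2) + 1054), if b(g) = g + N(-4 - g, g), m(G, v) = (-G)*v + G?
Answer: -496480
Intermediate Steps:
m(G, v) = G - G*v (m(G, v) = -G*v + G = G - G*v)
N(Y, s) = 2 - 2*Y
b(g) = 10 + 3*g (b(g) = g + (2 - 2*(-4 - g)) = g + (2 + (8 + 2*g)) = g + (10 + 2*g) = 10 + 3*g)
(m(-4, 5)*(-11 - 18))*(b(2) + 1054) = ((-4*(1 - 1*5))*(-11 - 18))*((10 + 3*2) + 1054) = (-4*(1 - 5)*(-29))*((10 + 6) + 1054) = (-4*(-4)*(-29))*(16 + 1054) = (16*(-29))*1070 = -464*1070 = -496480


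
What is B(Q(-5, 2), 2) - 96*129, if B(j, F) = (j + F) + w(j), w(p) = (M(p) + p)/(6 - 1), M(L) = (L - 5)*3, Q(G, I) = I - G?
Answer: -61862/5 ≈ -12372.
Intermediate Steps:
M(L) = -15 + 3*L (M(L) = (-5 + L)*3 = -15 + 3*L)
w(p) = -3 + 4*p/5 (w(p) = ((-15 + 3*p) + p)/(6 - 1) = (-15 + 4*p)/5 = (-15 + 4*p)*(⅕) = -3 + 4*p/5)
B(j, F) = -3 + F + 9*j/5 (B(j, F) = (j + F) + (-3 + 4*j/5) = (F + j) + (-3 + 4*j/5) = -3 + F + 9*j/5)
B(Q(-5, 2), 2) - 96*129 = (-3 + 2 + 9*(2 - 1*(-5))/5) - 96*129 = (-3 + 2 + 9*(2 + 5)/5) - 12384 = (-3 + 2 + (9/5)*7) - 12384 = (-3 + 2 + 63/5) - 12384 = 58/5 - 12384 = -61862/5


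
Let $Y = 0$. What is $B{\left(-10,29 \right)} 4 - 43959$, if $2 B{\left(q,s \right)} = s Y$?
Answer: $-43959$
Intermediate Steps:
$B{\left(q,s \right)} = 0$ ($B{\left(q,s \right)} = \frac{s 0}{2} = \frac{1}{2} \cdot 0 = 0$)
$B{\left(-10,29 \right)} 4 - 43959 = 0 \cdot 4 - 43959 = 0 - 43959 = -43959$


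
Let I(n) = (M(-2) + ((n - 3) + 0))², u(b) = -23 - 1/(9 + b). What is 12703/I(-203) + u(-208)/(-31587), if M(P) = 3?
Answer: 80037254923/259032067917 ≈ 0.30899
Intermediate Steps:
I(n) = n² (I(n) = (3 + ((n - 3) + 0))² = (3 + ((-3 + n) + 0))² = (3 + (-3 + n))² = n²)
12703/I(-203) + u(-208)/(-31587) = 12703/((-203)²) + ((-208 - 23*(-208))/(9 - 208))/(-31587) = 12703/41209 + ((-208 + 4784)/(-199))*(-1/31587) = 12703*(1/41209) - 1/199*4576*(-1/31587) = 12703/41209 - 4576/199*(-1/31587) = 12703/41209 + 4576/6285813 = 80037254923/259032067917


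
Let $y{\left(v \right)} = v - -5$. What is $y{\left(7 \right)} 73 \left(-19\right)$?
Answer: $-16644$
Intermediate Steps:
$y{\left(v \right)} = 5 + v$ ($y{\left(v \right)} = v + 5 = 5 + v$)
$y{\left(7 \right)} 73 \left(-19\right) = \left(5 + 7\right) 73 \left(-19\right) = 12 \cdot 73 \left(-19\right) = 876 \left(-19\right) = -16644$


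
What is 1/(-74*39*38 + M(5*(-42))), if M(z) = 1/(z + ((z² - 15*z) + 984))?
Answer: -48024/5266696031 ≈ -9.1184e-6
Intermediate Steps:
M(z) = 1/(984 + z² - 14*z) (M(z) = 1/(z + (984 + z² - 15*z)) = 1/(984 + z² - 14*z))
1/(-74*39*38 + M(5*(-42))) = 1/(-74*39*38 + 1/(984 + (5*(-42))² - 70*(-42))) = 1/(-2886*38 + 1/(984 + (-210)² - 14*(-210))) = 1/(-109668 + 1/(984 + 44100 + 2940)) = 1/(-109668 + 1/48024) = 1/(-5266696031/48024) = -48024/5266696031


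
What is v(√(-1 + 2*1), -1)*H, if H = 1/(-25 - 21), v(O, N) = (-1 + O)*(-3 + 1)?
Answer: 0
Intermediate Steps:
v(O, N) = 2 - 2*O (v(O, N) = (-1 + O)*(-2) = 2 - 2*O)
H = -1/46 (H = 1/(-46) = -1/46 ≈ -0.021739)
v(√(-1 + 2*1), -1)*H = (2 - 2*√(-1 + 2*1))*(-1/46) = (2 - 2*√(-1 + 2))*(-1/46) = (2 - 2*√1)*(-1/46) = (2 - 2*1)*(-1/46) = (2 - 2)*(-1/46) = 0*(-1/46) = 0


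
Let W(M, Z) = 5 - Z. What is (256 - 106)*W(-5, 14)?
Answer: -1350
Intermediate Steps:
(256 - 106)*W(-5, 14) = (256 - 106)*(5 - 1*14) = 150*(5 - 14) = 150*(-9) = -1350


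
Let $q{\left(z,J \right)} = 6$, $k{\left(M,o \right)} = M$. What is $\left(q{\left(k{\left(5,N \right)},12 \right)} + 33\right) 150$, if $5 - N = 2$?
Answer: $5850$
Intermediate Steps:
$N = 3$ ($N = 5 - 2 = 3$)
$\left(q{\left(k{\left(5,N \right)},12 \right)} + 33\right) 150 = \left(6 + 33\right) 150 = 39 \cdot 150 = 5850$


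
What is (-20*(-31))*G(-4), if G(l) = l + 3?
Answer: -620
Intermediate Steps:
G(l) = 3 + l
(-20*(-31))*G(-4) = (-20*(-31))*(3 - 4) = 620*(-1) = -620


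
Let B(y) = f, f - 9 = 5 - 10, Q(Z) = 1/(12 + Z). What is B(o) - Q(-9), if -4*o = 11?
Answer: 11/3 ≈ 3.6667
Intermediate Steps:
o = -11/4 (o = -¼*11 = -11/4 ≈ -2.7500)
f = 4 (f = 9 + (5 - 10) = 9 - 5 = 4)
B(y) = 4
B(o) - Q(-9) = 4 - 1/(12 - 9) = 4 - 1/3 = 4 - 1*⅓ = 4 - ⅓ = 11/3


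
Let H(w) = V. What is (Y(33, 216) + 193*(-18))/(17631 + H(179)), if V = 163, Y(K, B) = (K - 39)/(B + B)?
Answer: -250129/1281168 ≈ -0.19524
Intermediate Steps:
Y(K, B) = (-39 + K)/(2*B) (Y(K, B) = (-39 + K)/((2*B)) = (-39 + K)*(1/(2*B)) = (-39 + K)/(2*B))
H(w) = 163
(Y(33, 216) + 193*(-18))/(17631 + H(179)) = ((1/2)*(-39 + 33)/216 + 193*(-18))/(17631 + 163) = ((1/2)*(1/216)*(-6) - 3474)/17794 = (-1/72 - 3474)*(1/17794) = -250129/72*1/17794 = -250129/1281168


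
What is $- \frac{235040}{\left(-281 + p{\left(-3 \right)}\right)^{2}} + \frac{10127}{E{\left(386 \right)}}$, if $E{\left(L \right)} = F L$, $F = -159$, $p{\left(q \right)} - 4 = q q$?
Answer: $- \frac{947044163}{275507886} \approx -3.4374$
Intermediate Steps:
$p{\left(q \right)} = 4 + q^{2}$ ($p{\left(q \right)} = 4 + q q = 4 + q^{2}$)
$E{\left(L \right)} = - 159 L$
$- \frac{235040}{\left(-281 + p{\left(-3 \right)}\right)^{2}} + \frac{10127}{E{\left(386 \right)}} = - \frac{235040}{\left(-281 + \left(4 + \left(-3\right)^{2}\right)\right)^{2}} + \frac{10127}{\left(-159\right) 386} = - \frac{235040}{\left(-281 + \left(4 + 9\right)\right)^{2}} + \frac{10127}{-61374} = - \frac{235040}{\left(-281 + 13\right)^{2}} + 10127 \left(- \frac{1}{61374}\right) = - \frac{235040}{\left(-268\right)^{2}} - \frac{10127}{61374} = - \frac{235040}{71824} - \frac{10127}{61374} = \left(-235040\right) \frac{1}{71824} - \frac{10127}{61374} = - \frac{14690}{4489} - \frac{10127}{61374} = - \frac{947044163}{275507886}$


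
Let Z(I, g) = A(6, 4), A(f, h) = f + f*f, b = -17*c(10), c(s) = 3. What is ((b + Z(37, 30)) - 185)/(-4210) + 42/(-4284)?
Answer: 7789/214710 ≈ 0.036277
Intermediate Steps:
b = -51 (b = -17*3 = -51)
A(f, h) = f + f**2
Z(I, g) = 42 (Z(I, g) = 6*(1 + 6) = 6*7 = 42)
((b + Z(37, 30)) - 185)/(-4210) + 42/(-4284) = ((-51 + 42) - 185)/(-4210) + 42/(-4284) = (-9 - 185)*(-1/4210) + 42*(-1/4284) = -194*(-1/4210) - 1/102 = 97/2105 - 1/102 = 7789/214710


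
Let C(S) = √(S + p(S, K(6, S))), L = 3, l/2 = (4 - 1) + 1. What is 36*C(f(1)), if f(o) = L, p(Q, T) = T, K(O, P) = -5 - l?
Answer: 36*I*√10 ≈ 113.84*I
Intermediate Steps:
l = 8 (l = 2*((4 - 1) + 1) = 2*(3 + 1) = 2*4 = 8)
K(O, P) = -13 (K(O, P) = -5 - 1*8 = -5 - 8 = -13)
f(o) = 3
C(S) = √(-13 + S) (C(S) = √(S - 13) = √(-13 + S))
36*C(f(1)) = 36*√(-13 + 3) = 36*√(-10) = 36*(I*√10) = 36*I*√10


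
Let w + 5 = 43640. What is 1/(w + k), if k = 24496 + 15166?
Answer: 1/83297 ≈ 1.2005e-5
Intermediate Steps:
k = 39662
w = 43635 (w = -5 + 43640 = 43635)
1/(w + k) = 1/(43635 + 39662) = 1/83297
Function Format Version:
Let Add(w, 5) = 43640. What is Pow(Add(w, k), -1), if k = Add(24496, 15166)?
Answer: Rational(1, 83297) ≈ 1.2005e-5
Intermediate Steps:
k = 39662
w = 43635 (w = Add(-5, 43640) = 43635)
Pow(Add(w, k), -1) = Pow(Add(43635, 39662), -1) = Pow(83297, -1) = Rational(1, 83297)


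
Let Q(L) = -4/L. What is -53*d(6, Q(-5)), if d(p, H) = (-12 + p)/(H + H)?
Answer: 795/4 ≈ 198.75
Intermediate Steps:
d(p, H) = (-12 + p)/(2*H) (d(p, H) = (-12 + p)/((2*H)) = (-12 + p)*(1/(2*H)) = (-12 + p)/(2*H))
-53*d(6, Q(-5)) = -53*(-12 + 6)/(2*((-4/(-5)))) = -53*(-6)/(2*((-4*(-⅕)))) = -53*(-6)/(2*⅘) = -53*5*(-6)/(2*4) = -53*(-15/4) = 795/4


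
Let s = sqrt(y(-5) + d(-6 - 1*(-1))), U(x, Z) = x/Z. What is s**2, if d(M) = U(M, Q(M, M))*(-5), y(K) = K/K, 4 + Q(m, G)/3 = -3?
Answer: -4/21 ≈ -0.19048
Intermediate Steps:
Q(m, G) = -21 (Q(m, G) = -12 + 3*(-3) = -12 - 9 = -21)
y(K) = 1
d(M) = 5*M/21 (d(M) = (M/(-21))*(-5) = (M*(-1/21))*(-5) = -M/21*(-5) = 5*M/21)
s = 2*I*sqrt(21)/21 (s = sqrt(1 + 5*(-6 - 1*(-1))/21) = sqrt(1 + 5*(-6 + 1)/21) = sqrt(1 + (5/21)*(-5)) = sqrt(1 - 25/21) = sqrt(-4/21) = 2*I*sqrt(21)/21 ≈ 0.43644*I)
s**2 = (2*I*sqrt(21)/21)**2 = -4/21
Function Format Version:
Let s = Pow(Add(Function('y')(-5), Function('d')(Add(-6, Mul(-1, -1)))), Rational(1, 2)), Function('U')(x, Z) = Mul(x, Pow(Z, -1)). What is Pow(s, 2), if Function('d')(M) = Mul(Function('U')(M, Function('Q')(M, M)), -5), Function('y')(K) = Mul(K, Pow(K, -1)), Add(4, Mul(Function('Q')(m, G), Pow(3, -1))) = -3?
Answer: Rational(-4, 21) ≈ -0.19048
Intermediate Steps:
Function('Q')(m, G) = -21 (Function('Q')(m, G) = Add(-12, Mul(3, -3)) = Add(-12, -9) = -21)
Function('y')(K) = 1
Function('d')(M) = Mul(Rational(5, 21), M) (Function('d')(M) = Mul(Mul(M, Pow(-21, -1)), -5) = Mul(Mul(M, Rational(-1, 21)), -5) = Mul(Mul(Rational(-1, 21), M), -5) = Mul(Rational(5, 21), M))
s = Mul(Rational(2, 21), I, Pow(21, Rational(1, 2))) (s = Pow(Add(1, Mul(Rational(5, 21), Add(-6, Mul(-1, -1)))), Rational(1, 2)) = Pow(Add(1, Mul(Rational(5, 21), Add(-6, 1))), Rational(1, 2)) = Pow(Add(1, Mul(Rational(5, 21), -5)), Rational(1, 2)) = Pow(Add(1, Rational(-25, 21)), Rational(1, 2)) = Pow(Rational(-4, 21), Rational(1, 2)) = Mul(Rational(2, 21), I, Pow(21, Rational(1, 2))) ≈ Mul(0.43644, I))
Pow(s, 2) = Pow(Mul(Rational(2, 21), I, Pow(21, Rational(1, 2))), 2) = Rational(-4, 21)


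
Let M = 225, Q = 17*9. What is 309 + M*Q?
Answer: 34734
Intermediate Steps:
Q = 153
309 + M*Q = 309 + 225*153 = 309 + 34425 = 34734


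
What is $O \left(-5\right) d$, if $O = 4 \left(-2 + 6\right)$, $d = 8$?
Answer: $-640$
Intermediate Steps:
$O = 16$ ($O = 4 \cdot 4 = 16$)
$O \left(-5\right) d = 16 \left(-5\right) 8 = \left(-80\right) 8 = -640$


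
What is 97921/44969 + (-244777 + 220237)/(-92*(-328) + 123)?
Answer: 1863369119/1362515731 ≈ 1.3676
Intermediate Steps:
97921/44969 + (-244777 + 220237)/(-92*(-328) + 123) = 97921*(1/44969) - 24540/(30176 + 123) = 97921/44969 - 24540/30299 = 1863369119/1362515731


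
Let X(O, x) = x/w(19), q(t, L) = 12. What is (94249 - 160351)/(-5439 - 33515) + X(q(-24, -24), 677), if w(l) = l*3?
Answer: 15069836/1110189 ≈ 13.574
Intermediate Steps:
w(l) = 3*l
X(O, x) = x/57 (X(O, x) = x/((3*19)) = x/57)
(94249 - 160351)/(-5439 - 33515) + X(q(-24, -24), 677) = (94249 - 160351)/(-5439 - 33515) + (1/57)*677 = -66102/(-38954) + 677/57 = -66102*(-1/38954) + 677/57 = 33051/19477 + 677/57 = 15069836/1110189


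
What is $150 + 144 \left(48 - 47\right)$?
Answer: $294$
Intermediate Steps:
$150 + 144 \left(48 - 47\right) = 150 + 144 \cdot 1 = 150 + 144 = 294$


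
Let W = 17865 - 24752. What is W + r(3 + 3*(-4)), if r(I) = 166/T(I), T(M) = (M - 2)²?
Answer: -833161/121 ≈ -6885.6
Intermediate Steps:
T(M) = (-2 + M)²
W = -6887
r(I) = 166/(-2 + I)² (r(I) = 166/((-2 + I)²) = 166/(-2 + I)²)
W + r(3 + 3*(-4)) = -6887 + 166/(-2 + (3 + 3*(-4)))² = -6887 + 166/(-2 + (3 - 12))² = -6887 + 166/(-2 - 9)² = -6887 + 166/(-11)² = -6887 + 166*(1/121) = -6887 + 166/121 = -833161/121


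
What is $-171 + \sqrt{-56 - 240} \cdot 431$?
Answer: $-171 + 862 i \sqrt{74} \approx -171.0 + 7415.2 i$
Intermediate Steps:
$-171 + \sqrt{-56 - 240} \cdot 431 = -171 + \sqrt{-296} \cdot 431 = -171 + 2 i \sqrt{74} \cdot 431 = -171 + 862 i \sqrt{74}$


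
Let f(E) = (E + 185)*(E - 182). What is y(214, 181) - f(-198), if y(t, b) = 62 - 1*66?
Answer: -4944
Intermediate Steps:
y(t, b) = -4 (y(t, b) = 62 - 66 = -4)
f(E) = (-182 + E)*(185 + E) (f(E) = (185 + E)*(-182 + E) = (-182 + E)*(185 + E))
y(214, 181) - f(-198) = -4 - (-33670 + (-198)² + 3*(-198)) = -4 - (-33670 + 39204 - 594) = -4 - 1*4940 = -4 - 4940 = -4944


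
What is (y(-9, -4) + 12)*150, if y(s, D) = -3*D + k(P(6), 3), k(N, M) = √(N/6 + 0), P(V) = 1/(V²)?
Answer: 3600 + 25*√6/6 ≈ 3610.2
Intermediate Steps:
P(V) = V⁻²
k(N, M) = √6*√N/6 (k(N, M) = √(N*(⅙) + 0) = √(N/6 + 0) = √(N/6) = √6*√N/6)
y(s, D) = -3*D + √6/36 (y(s, D) = -3*D + √6*√(6⁻²)/6 = -3*D + √6*√(1/36)/6 = -3*D + (⅙)*√6*(⅙) = -3*D + √6/36)
(y(-9, -4) + 12)*150 = ((-3*(-4) + √6/36) + 12)*150 = ((12 + √6/36) + 12)*150 = (24 + √6/36)*150 = 3600 + 25*√6/6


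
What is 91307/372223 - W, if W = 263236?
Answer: -97982402321/372223 ≈ -2.6324e+5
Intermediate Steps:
91307/372223 - W = 91307/372223 - 1*263236 = 91307*(1/372223) - 263236 = 91307/372223 - 263236 = -97982402321/372223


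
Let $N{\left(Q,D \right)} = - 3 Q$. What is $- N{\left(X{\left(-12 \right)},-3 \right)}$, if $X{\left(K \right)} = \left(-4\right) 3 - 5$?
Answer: $-51$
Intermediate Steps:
$X{\left(K \right)} = -17$ ($X{\left(K \right)} = -12 - 5 = -17$)
$- N{\left(X{\left(-12 \right)},-3 \right)} = - \left(-3\right) \left(-17\right) = \left(-1\right) 51 = -51$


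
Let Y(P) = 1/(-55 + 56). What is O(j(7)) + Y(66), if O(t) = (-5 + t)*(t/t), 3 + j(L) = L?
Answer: 0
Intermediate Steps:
j(L) = -3 + L
O(t) = -5 + t (O(t) = (-5 + t)*1 = -5 + t)
Y(P) = 1 (Y(P) = 1/1 = 1)
O(j(7)) + Y(66) = (-5 + (-3 + 7)) + 1 = (-5 + 4) + 1 = -1 + 1 = 0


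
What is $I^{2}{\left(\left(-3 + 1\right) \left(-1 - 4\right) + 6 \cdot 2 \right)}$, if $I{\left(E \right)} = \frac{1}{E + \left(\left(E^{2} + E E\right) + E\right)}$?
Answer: $\frac{1}{1024144} \approx 9.7642 \cdot 10^{-7}$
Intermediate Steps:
$I{\left(E \right)} = \frac{1}{2 E + 2 E^{2}}$ ($I{\left(E \right)} = \frac{1}{E + \left(\left(E^{2} + E^{2}\right) + E\right)} = \frac{1}{E + \left(2 E^{2} + E\right)} = \frac{1}{E + \left(E + 2 E^{2}\right)} = \frac{1}{2 E + 2 E^{2}}$)
$I^{2}{\left(\left(-3 + 1\right) \left(-1 - 4\right) + 6 \cdot 2 \right)} = \left(\frac{1}{2 \left(\left(-3 + 1\right) \left(-1 - 4\right) + 6 \cdot 2\right) \left(1 + \left(\left(-3 + 1\right) \left(-1 - 4\right) + 6 \cdot 2\right)\right)}\right)^{2} = \left(\frac{1}{2 \left(\left(-2\right) \left(-5\right) + 12\right) \left(1 + \left(\left(-2\right) \left(-5\right) + 12\right)\right)}\right)^{2} = \left(\frac{1}{2 \left(10 + 12\right) \left(1 + \left(10 + 12\right)\right)}\right)^{2} = \left(\frac{1}{2 \cdot 22 \left(1 + 22\right)}\right)^{2} = \left(\frac{1}{2} \cdot \frac{1}{22} \cdot \frac{1}{23}\right)^{2} = \left(\frac{1}{1012}\right)^{2} = \frac{1}{1024144}$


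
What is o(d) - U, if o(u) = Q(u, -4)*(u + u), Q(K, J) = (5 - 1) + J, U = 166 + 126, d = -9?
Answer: -292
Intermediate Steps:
U = 292
Q(K, J) = 4 + J
o(u) = 0 (o(u) = (4 - 4)*(u + u) = 0*(2*u) = 0)
o(d) - U = 0 - 1*292 = 0 - 292 = -292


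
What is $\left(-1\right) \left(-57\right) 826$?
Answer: $47082$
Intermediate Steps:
$\left(-1\right) \left(-57\right) 826 = 57 \cdot 826 = 47082$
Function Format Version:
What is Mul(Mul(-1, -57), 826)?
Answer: 47082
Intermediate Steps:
Mul(Mul(-1, -57), 826) = Mul(57, 826) = 47082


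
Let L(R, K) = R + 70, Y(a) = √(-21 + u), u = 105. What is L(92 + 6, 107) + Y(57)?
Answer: 168 + 2*√21 ≈ 177.17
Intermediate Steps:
Y(a) = 2*√21 (Y(a) = √(-21 + 105) = √84 = 2*√21)
L(R, K) = 70 + R
L(92 + 6, 107) + Y(57) = (70 + (92 + 6)) + 2*√21 = (70 + 98) + 2*√21 = 168 + 2*√21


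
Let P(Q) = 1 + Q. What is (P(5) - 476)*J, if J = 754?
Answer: -354380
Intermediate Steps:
(P(5) - 476)*J = ((1 + 5) - 476)*754 = (6 - 476)*754 = -470*754 = -354380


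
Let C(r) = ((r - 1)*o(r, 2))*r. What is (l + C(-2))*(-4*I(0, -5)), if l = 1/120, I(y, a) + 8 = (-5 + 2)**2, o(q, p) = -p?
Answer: 1439/30 ≈ 47.967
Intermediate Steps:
I(y, a) = 1 (I(y, a) = -8 + (-5 + 2)**2 = -8 + (-3)**2 = -8 + 9 = 1)
l = 1/120 ≈ 0.0083333
C(r) = r*(2 - 2*r) (C(r) = ((r - 1)*(-1*2))*r = ((-1 + r)*(-2))*r = (2 - 2*r)*r = r*(2 - 2*r))
(l + C(-2))*(-4*I(0, -5)) = (1/120 + 2*(-2)*(1 - 1*(-2)))*(-4*1) = (1/120 + 2*(-2)*(1 + 2))*(-4) = (1/120 + 2*(-2)*3)*(-4) = (1/120 - 12)*(-4) = -1439/120*(-4) = 1439/30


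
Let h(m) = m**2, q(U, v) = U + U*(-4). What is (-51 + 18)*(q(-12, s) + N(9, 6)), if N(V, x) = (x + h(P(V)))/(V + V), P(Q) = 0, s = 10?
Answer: -1199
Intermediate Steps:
q(U, v) = -3*U (q(U, v) = U - 4*U = -3*U)
N(V, x) = x/(2*V) (N(V, x) = (x + 0**2)/(V + V) = (x + 0)/((2*V)) = x*(1/(2*V)) = x/(2*V))
(-51 + 18)*(q(-12, s) + N(9, 6)) = (-51 + 18)*(-3*(-12) + (1/2)*6/9) = -33*(36 + (1/2)*6*(1/9)) = -33*(36 + 1/3) = -33*109/3 = -1199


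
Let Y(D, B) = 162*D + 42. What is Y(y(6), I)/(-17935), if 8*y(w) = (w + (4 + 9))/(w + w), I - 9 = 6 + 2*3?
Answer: -237/57392 ≈ -0.0041295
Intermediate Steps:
I = 21 (I = 9 + (6 + 2*3) = 9 + (6 + 6) = 9 + 12 = 21)
y(w) = (13 + w)/(16*w) (y(w) = ((w + (4 + 9))/(w + w))/8 = ((w + 13)/((2*w)))/8 = ((13 + w)*(1/(2*w)))/8 = ((13 + w)/(2*w))/8 = (13 + w)/(16*w))
Y(D, B) = 42 + 162*D
Y(y(6), I)/(-17935) = (42 + 162*((1/16)*(13 + 6)/6))/(-17935) = (42 + 162*((1/16)*(1/6)*19))*(-1/17935) = (42 + 162*(19/96))*(-1/17935) = (42 + 513/16)*(-1/17935) = (1185/16)*(-1/17935) = -237/57392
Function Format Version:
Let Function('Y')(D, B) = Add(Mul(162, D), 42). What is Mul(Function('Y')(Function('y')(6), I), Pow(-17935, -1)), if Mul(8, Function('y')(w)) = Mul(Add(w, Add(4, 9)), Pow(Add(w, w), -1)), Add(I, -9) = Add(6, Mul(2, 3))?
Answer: Rational(-237, 57392) ≈ -0.0041295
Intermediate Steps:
I = 21 (I = Add(9, Add(6, Mul(2, 3))) = Add(9, Add(6, 6)) = Add(9, 12) = 21)
Function('y')(w) = Mul(Rational(1, 16), Pow(w, -1), Add(13, w)) (Function('y')(w) = Mul(Rational(1, 8), Mul(Add(w, Add(4, 9)), Pow(Add(w, w), -1))) = Mul(Rational(1, 8), Mul(Add(w, 13), Pow(Mul(2, w), -1))) = Mul(Rational(1, 8), Mul(Add(13, w), Mul(Rational(1, 2), Pow(w, -1)))) = Mul(Rational(1, 8), Mul(Rational(1, 2), Pow(w, -1), Add(13, w))) = Mul(Rational(1, 16), Pow(w, -1), Add(13, w)))
Function('Y')(D, B) = Add(42, Mul(162, D))
Mul(Function('Y')(Function('y')(6), I), Pow(-17935, -1)) = Mul(Add(42, Mul(162, Mul(Rational(1, 16), Pow(6, -1), Add(13, 6)))), Pow(-17935, -1)) = Mul(Add(42, Mul(162, Mul(Rational(1, 16), Rational(1, 6), 19))), Rational(-1, 17935)) = Mul(Add(42, Mul(162, Rational(19, 96))), Rational(-1, 17935)) = Mul(Add(42, Rational(513, 16)), Rational(-1, 17935)) = Mul(Rational(1185, 16), Rational(-1, 17935)) = Rational(-237, 57392)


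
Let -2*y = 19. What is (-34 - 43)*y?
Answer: 1463/2 ≈ 731.50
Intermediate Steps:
y = -19/2 (y = -½*19 = -19/2 ≈ -9.5000)
(-34 - 43)*y = (-34 - 43)*(-19/2) = -77*(-19/2) = 1463/2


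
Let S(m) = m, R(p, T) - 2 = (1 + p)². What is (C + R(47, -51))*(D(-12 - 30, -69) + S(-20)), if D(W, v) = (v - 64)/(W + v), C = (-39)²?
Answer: -7986949/111 ≈ -71955.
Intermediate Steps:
R(p, T) = 2 + (1 + p)²
C = 1521
D(W, v) = (-64 + v)/(W + v)
(C + R(47, -51))*(D(-12 - 30, -69) + S(-20)) = (1521 + (2 + (1 + 47)²))*((-64 - 69)/((-12 - 30) - 69) - 20) = (1521 + (2 + 48²))*(-133/(-42 - 69) - 20) = (1521 + (2 + 2304))*(-133/(-111) - 20) = (1521 + 2306)*(-1/111*(-133) - 20) = 3827*(133/111 - 20) = 3827*(-2087/111) = -7986949/111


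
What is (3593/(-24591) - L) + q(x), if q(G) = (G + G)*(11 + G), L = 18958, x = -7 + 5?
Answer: -467085047/24591 ≈ -18994.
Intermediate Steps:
x = -2
q(G) = 2*G*(11 + G) (q(G) = (2*G)*(11 + G) = 2*G*(11 + G))
(3593/(-24591) - L) + q(x) = (3593/(-24591) - 1*18958) + 2*(-2)*(11 - 2) = (3593*(-1/24591) - 18958) + 2*(-2)*9 = (-3593/24591 - 18958) - 36 = -466199771/24591 - 36 = -467085047/24591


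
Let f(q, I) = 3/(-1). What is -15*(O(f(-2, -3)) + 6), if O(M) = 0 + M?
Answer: -45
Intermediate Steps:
f(q, I) = -3 (f(q, I) = 3*(-1) = -3)
O(M) = M
-15*(O(f(-2, -3)) + 6) = -15*(-3 + 6) = -15*3 = -45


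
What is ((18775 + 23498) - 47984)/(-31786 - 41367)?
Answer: 5711/73153 ≈ 0.078069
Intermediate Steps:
((18775 + 23498) - 47984)/(-31786 - 41367) = (42273 - 47984)/(-73153) = -5711*(-1/73153) = 5711/73153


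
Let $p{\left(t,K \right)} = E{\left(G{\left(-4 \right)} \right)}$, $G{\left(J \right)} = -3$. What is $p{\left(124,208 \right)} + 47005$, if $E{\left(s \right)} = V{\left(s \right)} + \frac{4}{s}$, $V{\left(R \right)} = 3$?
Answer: $\frac{141020}{3} \approx 47007.0$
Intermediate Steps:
$E{\left(s \right)} = 3 + \frac{4}{s}$
$p{\left(t,K \right)} = \frac{5}{3}$ ($p{\left(t,K \right)} = 3 + \frac{4}{-3} = 3 + 4 \left(- \frac{1}{3}\right) = 3 - \frac{4}{3} = \frac{5}{3}$)
$p{\left(124,208 \right)} + 47005 = \frac{5}{3} + 47005 = \frac{141020}{3}$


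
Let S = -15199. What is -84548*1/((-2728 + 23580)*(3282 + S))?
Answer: 21137/62123321 ≈ 0.00034024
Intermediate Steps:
-84548*1/((-2728 + 23580)*(3282 + S)) = -84548*1/((-2728 + 23580)*(3282 - 15199)) = -84548/(20852*(-11917)) = -84548/(-248493284) = -84548*(-1/248493284) = 21137/62123321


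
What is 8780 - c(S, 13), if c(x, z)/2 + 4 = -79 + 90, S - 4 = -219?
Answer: 8766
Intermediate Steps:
S = -215 (S = 4 - 219 = -215)
c(x, z) = 14 (c(x, z) = -8 + 2*(-79 + 90) = -8 + 2*11 = -8 + 22 = 14)
8780 - c(S, 13) = 8780 - 1*14 = 8780 - 14 = 8766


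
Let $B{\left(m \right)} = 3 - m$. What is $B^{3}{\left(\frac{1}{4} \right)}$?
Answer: $\frac{1331}{64} \approx 20.797$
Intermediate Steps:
$B^{3}{\left(\frac{1}{4} \right)} = \left(3 - \frac{1}{4}\right)^{3} = \left(\frac{11}{4}\right)^{3} = \frac{1331}{64}$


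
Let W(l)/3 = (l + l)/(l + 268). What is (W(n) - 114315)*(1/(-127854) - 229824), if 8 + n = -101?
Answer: 178034600925283361/6776262 ≈ 2.6273e+10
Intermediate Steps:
n = -109 (n = -8 - 101 = -109)
W(l) = 6*l/(268 + l) (W(l) = 3*((l + l)/(l + 268)) = 3*((2*l)/(268 + l)) = 3*(2*l/(268 + l)) = 6*l/(268 + l))
(W(n) - 114315)*(1/(-127854) - 229824) = (6*(-109)/(268 - 109) - 114315)*(1/(-127854) - 229824) = (6*(-109)/159 - 114315)*(-1/127854 - 229824) = (6*(-109)*(1/159) - 114315)*(-29383917697/127854) = (-218/53 - 114315)*(-29383917697/127854) = -6058913/53*(-29383917697/127854) = 178034600925283361/6776262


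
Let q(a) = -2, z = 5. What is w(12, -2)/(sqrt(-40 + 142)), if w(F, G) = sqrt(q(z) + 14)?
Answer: sqrt(34)/17 ≈ 0.34300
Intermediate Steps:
w(F, G) = 2*sqrt(3) (w(F, G) = sqrt(-2 + 14) = sqrt(12) = 2*sqrt(3))
w(12, -2)/(sqrt(-40 + 142)) = (2*sqrt(3))/(sqrt(-40 + 142)) = (2*sqrt(3))/(sqrt(102)) = (2*sqrt(3))*(sqrt(102)/102) = sqrt(34)/17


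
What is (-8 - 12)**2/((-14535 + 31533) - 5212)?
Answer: 200/5893 ≈ 0.033939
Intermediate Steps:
(-8 - 12)**2/((-14535 + 31533) - 5212) = (-20)**2/(16998 - 5212) = 400/11786 = 400*(1/11786) = 200/5893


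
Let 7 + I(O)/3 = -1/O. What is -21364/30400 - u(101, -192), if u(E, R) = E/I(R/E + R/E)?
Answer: 84435633/19661200 ≈ 4.2945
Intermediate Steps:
I(O) = -21 - 3/O (I(O) = -21 + 3*(-1/O) = -21 - 3/O)
u(E, R) = E/(-21 - 3*E/(2*R)) (u(E, R) = E/(-21 - 3/(R/E + R/E)) = E/(-21 - 3*E/(2*R)))
-21364/30400 - u(101, -192) = -21364/30400 - (-2)*101*(-192)/(3*101 + 42*(-192)) = -21364*1/30400 - (-2)*101*(-192)/(303 - 8064) = -5341/7600 - (-2)*101*(-192)/(-7761) = -5341/7600 - (-2)*101*(-192)*(-1)/7761 = -5341/7600 - 1*(-12928/2587) = -5341/7600 + 12928/2587 = 84435633/19661200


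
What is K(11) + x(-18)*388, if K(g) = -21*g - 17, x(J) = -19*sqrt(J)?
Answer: -248 - 22116*I*sqrt(2) ≈ -248.0 - 31277.0*I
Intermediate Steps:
K(g) = -17 - 21*g
K(11) + x(-18)*388 = (-17 - 21*11) - 57*I*sqrt(2)*388 = (-17 - 231) - 57*I*sqrt(2)*388 = -248 - 57*I*sqrt(2)*388 = -248 - 22116*I*sqrt(2)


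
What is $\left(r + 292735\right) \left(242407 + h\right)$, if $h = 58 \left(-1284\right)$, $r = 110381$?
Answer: $67697285460$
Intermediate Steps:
$h = -74472$
$\left(r + 292735\right) \left(242407 + h\right) = \left(110381 + 292735\right) \left(242407 - 74472\right) = 403116 \cdot 167935 = 67697285460$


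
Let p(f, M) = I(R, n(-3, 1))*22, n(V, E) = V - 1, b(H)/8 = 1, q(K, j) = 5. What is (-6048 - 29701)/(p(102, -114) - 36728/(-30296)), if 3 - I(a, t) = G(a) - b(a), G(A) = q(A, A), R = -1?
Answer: -135381463/504475 ≈ -268.36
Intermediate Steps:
b(H) = 8 (b(H) = 8*1 = 8)
n(V, E) = -1 + V
G(A) = 5
I(a, t) = 6 (I(a, t) = 3 - (5 - 1*8) = 3 - (5 - 8) = 3 - 1*(-3) = 3 + 3 = 6)
p(f, M) = 132 (p(f, M) = 6*22 = 132)
(-6048 - 29701)/(p(102, -114) - 36728/(-30296)) = (-6048 - 29701)/(132 - 36728/(-30296)) = -35749/(132 - 36728*(-1/30296)) = -35749/(132 + 4591/3787) = -35749/504475/3787 = -35749*3787/504475 = -135381463/504475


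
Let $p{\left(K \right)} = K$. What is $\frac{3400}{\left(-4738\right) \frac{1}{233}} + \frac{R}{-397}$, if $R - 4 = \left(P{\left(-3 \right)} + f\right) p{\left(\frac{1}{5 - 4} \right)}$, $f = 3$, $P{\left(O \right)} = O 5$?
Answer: $- \frac{157232748}{940493} \approx -167.18$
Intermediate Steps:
$P{\left(O \right)} = 5 O$
$R = -8$ ($R = 4 + \frac{5 \left(-3\right) + 3}{5 - 4} = 4 + \frac{-15 + 3}{1} = 4 - 12 = -8$)
$\frac{3400}{\left(-4738\right) \frac{1}{233}} + \frac{R}{-397} = \frac{3400}{\left(-4738\right) \frac{1}{233}} - \frac{8}{-397} = \frac{3400}{\left(-4738\right) \frac{1}{233}} - - \frac{8}{397} = \frac{3400}{- \frac{4738}{233}} + \frac{8}{397} = 3400 \left(- \frac{233}{4738}\right) + \frac{8}{397} = - \frac{396100}{2369} + \frac{8}{397} = - \frac{157232748}{940493}$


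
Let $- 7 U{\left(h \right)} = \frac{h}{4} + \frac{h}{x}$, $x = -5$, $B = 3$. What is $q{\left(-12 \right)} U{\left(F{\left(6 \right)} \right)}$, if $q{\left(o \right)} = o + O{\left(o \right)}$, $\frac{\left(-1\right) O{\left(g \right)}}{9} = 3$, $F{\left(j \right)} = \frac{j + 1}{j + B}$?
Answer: $\frac{13}{60} \approx 0.21667$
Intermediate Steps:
$F{\left(j \right)} = \frac{1 + j}{3 + j}$ ($F{\left(j \right)} = \frac{j + 1}{j + 3} = \frac{1 + j}{3 + j}$)
$O{\left(g \right)} = -27$ ($O{\left(g \right)} = \left(-9\right) 3 = -27$)
$U{\left(h \right)} = - \frac{h}{140}$ ($U{\left(h \right)} = - \frac{\frac{h}{4} + \frac{h}{-5}}{7} = - \frac{h \frac{1}{4} + h \left(- \frac{1}{5}\right)}{7} = - \frac{\frac{h}{4} - \frac{h}{5}}{7} = - \frac{\frac{1}{20} h}{7} = - \frac{h}{140}$)
$q{\left(o \right)} = -27 + o$ ($q{\left(o \right)} = o - 27 = -27 + o$)
$q{\left(-12 \right)} U{\left(F{\left(6 \right)} \right)} = \left(-27 - 12\right) \left(- \frac{\frac{1}{3 + 6} \left(1 + 6\right)}{140}\right) = - 39 \left(- \frac{\frac{1}{9} \cdot 7}{140}\right) = - 39 \left(\left(- \frac{1}{140}\right) \frac{7}{9}\right) = \left(-39\right) \left(- \frac{1}{180}\right) = \frac{13}{60}$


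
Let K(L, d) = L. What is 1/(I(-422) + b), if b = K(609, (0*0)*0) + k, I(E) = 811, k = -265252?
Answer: -1/263832 ≈ -3.7903e-6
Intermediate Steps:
b = -264643 (b = 609 - 265252 = -264643)
1/(I(-422) + b) = 1/(811 - 264643) = 1/(-263832) = -1/263832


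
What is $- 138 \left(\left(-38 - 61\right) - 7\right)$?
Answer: $14628$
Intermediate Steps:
$- 138 \left(\left(-38 - 61\right) - 7\right) = - 138 \left(-99 - 7\right) = \left(-138\right) \left(-106\right) = 14628$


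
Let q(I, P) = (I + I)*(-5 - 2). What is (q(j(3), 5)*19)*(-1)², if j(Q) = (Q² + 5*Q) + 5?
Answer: -7714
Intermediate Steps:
j(Q) = 5 + Q² + 5*Q
q(I, P) = -14*I (q(I, P) = (2*I)*(-7) = -14*I)
(q(j(3), 5)*19)*(-1)² = (-14*(5 + 3² + 5*3)*19)*(-1)² = (-14*(5 + 9 + 15)*19)*1 = (-14*29*19)*1 = -406*19*1 = -7714*1 = -7714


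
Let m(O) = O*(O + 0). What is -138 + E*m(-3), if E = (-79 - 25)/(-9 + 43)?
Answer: -2814/17 ≈ -165.53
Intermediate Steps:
E = -52/17 (E = -104/34 = -104*1/34 = -52/17 ≈ -3.0588)
m(O) = O² (m(O) = O*O = O²)
-138 + E*m(-3) = -138 - 52/17*(-3)² = -138 - 52/17*9 = -138 - 468/17 = -2814/17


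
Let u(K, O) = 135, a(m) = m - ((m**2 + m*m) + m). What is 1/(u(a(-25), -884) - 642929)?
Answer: -1/642794 ≈ -1.5557e-6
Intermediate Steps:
a(m) = -2*m**2 (a(m) = m - ((m**2 + m**2) + m) = m - (2*m**2 + m) = m - (m + 2*m**2) = m + (-m - 2*m**2) = -2*m**2)
1/(u(a(-25), -884) - 642929) = 1/(135 - 642929) = 1/(-642794) = -1/642794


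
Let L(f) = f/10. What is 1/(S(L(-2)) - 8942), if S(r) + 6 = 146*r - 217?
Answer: -5/45971 ≈ -0.00010876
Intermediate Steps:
L(f) = f/10 (L(f) = f*(⅒) = f/10)
S(r) = -223 + 146*r (S(r) = -6 + (146*r - 217) = -6 + (-217 + 146*r) = -223 + 146*r)
1/(S(L(-2)) - 8942) = 1/((-223 + 146*((⅒)*(-2))) - 8942) = 1/((-223 + 146*(-⅕)) - 8942) = 1/((-223 - 146/5) - 8942) = 1/(-1261/5 - 8942) = 1/(-45971/5) = -5/45971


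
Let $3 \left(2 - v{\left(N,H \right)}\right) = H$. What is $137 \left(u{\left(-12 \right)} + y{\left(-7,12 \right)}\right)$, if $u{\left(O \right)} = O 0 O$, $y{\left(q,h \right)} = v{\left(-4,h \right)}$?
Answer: $-274$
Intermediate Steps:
$v{\left(N,H \right)} = 2 - \frac{H}{3}$
$y{\left(q,h \right)} = 2 - \frac{h}{3}$
$u{\left(O \right)} = 0$ ($u{\left(O \right)} = 0 O = 0$)
$137 \left(u{\left(-12 \right)} + y{\left(-7,12 \right)}\right) = 137 \left(0 + \left(2 - 4\right)\right) = 137 \left(0 - 2\right) = 137 \left(-2\right) = -274$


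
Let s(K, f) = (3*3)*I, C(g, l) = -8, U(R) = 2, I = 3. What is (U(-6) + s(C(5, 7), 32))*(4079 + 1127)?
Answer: 150974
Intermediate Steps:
s(K, f) = 27 (s(K, f) = (3*3)*3 = 9*3 = 27)
(U(-6) + s(C(5, 7), 32))*(4079 + 1127) = (2 + 27)*(4079 + 1127) = 29*5206 = 150974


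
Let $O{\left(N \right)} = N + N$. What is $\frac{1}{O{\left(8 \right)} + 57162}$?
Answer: $\frac{1}{57178} \approx 1.7489 \cdot 10^{-5}$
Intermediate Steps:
$O{\left(N \right)} = 2 N$
$\frac{1}{O{\left(8 \right)} + 57162} = \frac{1}{2 \cdot 8 + 57162} = \frac{1}{16 + 57162} = \frac{1}{57178}$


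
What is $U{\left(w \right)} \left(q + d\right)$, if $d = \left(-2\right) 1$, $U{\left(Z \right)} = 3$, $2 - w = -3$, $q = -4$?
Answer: $-18$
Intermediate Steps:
$w = 5$ ($w = 2 - -3 = 2 + 3 = 5$)
$d = -2$
$U{\left(w \right)} \left(q + d\right) = 3 \left(-4 - 2\right) = 3 \left(-6\right) = -18$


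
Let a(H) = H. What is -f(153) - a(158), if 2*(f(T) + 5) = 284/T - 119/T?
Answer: -15661/102 ≈ -153.54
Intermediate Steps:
f(T) = -5 + 165/(2*T) (f(T) = -5 + (284/T - 119/T)/2 = -5 + (165/T)/2 = -5 + 165/(2*T))
-f(153) - a(158) = -(-5 + (165/2)/153) - 1*158 = -(-5 + (165/2)*(1/153)) - 158 = -(-5 + 55/102) - 158 = -1*(-455/102) - 158 = 455/102 - 158 = -15661/102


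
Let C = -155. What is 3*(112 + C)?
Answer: -129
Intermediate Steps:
3*(112 + C) = 3*(112 - 155) = 3*(-43) = -129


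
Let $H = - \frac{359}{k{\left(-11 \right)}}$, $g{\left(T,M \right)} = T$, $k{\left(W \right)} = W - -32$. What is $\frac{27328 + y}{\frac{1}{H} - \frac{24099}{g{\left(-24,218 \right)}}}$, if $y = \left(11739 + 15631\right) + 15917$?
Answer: $\frac{202806280}{2883679} \approx 70.329$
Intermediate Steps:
$k{\left(W \right)} = 32 + W$ ($k{\left(W \right)} = W + 32 = 32 + W$)
$H = - \frac{359}{21}$ ($H = - \frac{359}{32 - 11} = - \frac{359}{21} \approx -17.095$)
$y = 43287$ ($y = 27370 + 15917 = 43287$)
$\frac{27328 + y}{\frac{1}{H} - \frac{24099}{g{\left(-24,218 \right)}}} = \frac{27328 + 43287}{\frac{1}{- \frac{359}{21}} - \frac{24099}{-24}} = \frac{70615}{- \frac{21}{359} - - \frac{8033}{8}} = \frac{70615}{- \frac{21}{359} + \frac{8033}{8}} = \frac{70615}{\frac{2883679}{2872}} = 70615 \cdot \frac{2872}{2883679} = \frac{202806280}{2883679}$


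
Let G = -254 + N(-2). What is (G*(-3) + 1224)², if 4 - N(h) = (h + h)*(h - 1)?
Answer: 4040100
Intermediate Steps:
N(h) = 4 - 2*h*(-1 + h) (N(h) = 4 - (h + h)*(h - 1) = 4 - 2*h*(-1 + h))
G = -262 (G = -254 + (4 - 2*(-2)² + 2*(-2)) = -254 + (4 - 2*4 - 4) = -254 + (4 - 8 - 4) = -254 - 8 = -262)
(G*(-3) + 1224)² = (-262*(-3) + 1224)² = (786 + 1224)² = 2010² = 4040100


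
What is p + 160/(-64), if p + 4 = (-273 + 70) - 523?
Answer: -1465/2 ≈ -732.50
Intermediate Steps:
p = -730 (p = -4 + ((-273 + 70) - 523) = -4 + (-203 - 523) = -4 - 726 = -730)
p + 160/(-64) = -730 + 160/(-64) = -730 - 1/64*160 = -730 - 5/2 = -1465/2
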